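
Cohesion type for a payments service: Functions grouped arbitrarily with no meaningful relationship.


Reasoning: Worst: random grouping
Type: Coincidental cohesion

Coincidental cohesion


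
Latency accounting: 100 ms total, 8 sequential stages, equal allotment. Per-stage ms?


Formula: per_stage = total_budget / stages
per_stage = 100 / 8
per_stage = 12.5 ms

12.5 ms


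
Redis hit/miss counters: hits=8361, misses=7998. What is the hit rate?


Formula: hit rate = hits / (hits + misses) * 100
hit rate = 8361 / (8361 + 7998) * 100
hit rate = 8361 / 16359 * 100
hit rate = 51.11%

51.11%


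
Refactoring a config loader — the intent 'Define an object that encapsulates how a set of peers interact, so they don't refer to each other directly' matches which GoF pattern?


This matches the Mediator pattern

Mediator


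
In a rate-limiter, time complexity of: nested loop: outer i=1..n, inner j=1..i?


Reasoning: triangle: n(n+1)/2 ~ n^2/2
Complexity: O(n^2)

O(n^2)


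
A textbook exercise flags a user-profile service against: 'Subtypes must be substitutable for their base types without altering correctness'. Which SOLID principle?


This describes the Liskov Substitution Principle (LSP)

Liskov Substitution Principle (LSP)


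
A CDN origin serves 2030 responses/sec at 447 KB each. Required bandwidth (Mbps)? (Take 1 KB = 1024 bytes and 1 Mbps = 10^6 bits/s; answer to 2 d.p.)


Formula: Mbps = payload_bytes * RPS * 8 / 1e6
Payload per request = 447 KB = 447 * 1024 = 457728 bytes
Total bytes/sec = 457728 * 2030 = 929187840
Total bits/sec = 929187840 * 8 = 7433502720
Mbps = 7433502720 / 1e6 = 7433.5

7433.5 Mbps


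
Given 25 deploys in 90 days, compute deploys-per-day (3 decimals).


Formula: deployments per day = releases / days
= 25 / 90
= 0.278 deploys/day
(equivalently, 1.94 deploys/week)

0.278 deploys/day


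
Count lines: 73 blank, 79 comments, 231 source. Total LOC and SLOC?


Total LOC = blank + comment + code
Total LOC = 73 + 79 + 231 = 383
SLOC (source only) = code = 231

Total LOC: 383, SLOC: 231


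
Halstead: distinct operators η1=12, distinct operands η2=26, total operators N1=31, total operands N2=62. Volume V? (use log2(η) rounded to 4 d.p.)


Formula: V = N * log2(η), where N = N1 + N2 and η = η1 + η2
η = 12 + 26 = 38
N = 31 + 62 = 93
log2(38) ≈ 5.2479
V = 93 * 5.2479 = 488.05

488.05


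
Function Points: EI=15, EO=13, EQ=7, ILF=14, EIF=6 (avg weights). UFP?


UFP = EI*4 + EO*5 + EQ*4 + ILF*10 + EIF*7
UFP = 15*4 + 13*5 + 7*4 + 14*10 + 6*7
UFP = 60 + 65 + 28 + 140 + 42
UFP = 335

335


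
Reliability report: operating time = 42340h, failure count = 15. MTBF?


Formula: MTBF = Total operating time / Number of failures
MTBF = 42340 / 15
MTBF = 2822.67 hours

2822.67 hours


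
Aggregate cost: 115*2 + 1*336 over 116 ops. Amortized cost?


Formula: Amortized cost = Total cost / Operations
Total cost = (115 * 2) + (1 * 336)
Total cost = 230 + 336 = 566
Amortized = 566 / 116 = 4.8793

4.8793


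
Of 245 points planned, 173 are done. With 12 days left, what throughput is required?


Formula: Required rate = Remaining points / Days left
Remaining = 245 - 173 = 72 points
Required rate = 72 / 12 = 6.0 points/day

6.0 points/day


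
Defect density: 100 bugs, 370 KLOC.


Defect density = defects / KLOC
Defect density = 100 / 370
Defect density = 0.27 defects/KLOC

0.27 defects/KLOC


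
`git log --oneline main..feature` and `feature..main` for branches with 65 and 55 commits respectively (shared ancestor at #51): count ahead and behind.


Common ancestor: commit #51
feature commits after divergence: 65 - 51 = 14
main commits after divergence: 55 - 51 = 4
feature is 14 commits ahead of main
main is 4 commits ahead of feature

feature ahead: 14, main ahead: 4


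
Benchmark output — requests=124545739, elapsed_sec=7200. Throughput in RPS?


Formula: throughput = requests / seconds
throughput = 124545739 / 7200
throughput = 17298.02 requests/second

17298.02 requests/second


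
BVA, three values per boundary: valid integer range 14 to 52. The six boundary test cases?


Range: [14, 52]
Boundaries: just below min, min, min+1, max-1, max, just above max
Values: [13, 14, 15, 51, 52, 53]

[13, 14, 15, 51, 52, 53]


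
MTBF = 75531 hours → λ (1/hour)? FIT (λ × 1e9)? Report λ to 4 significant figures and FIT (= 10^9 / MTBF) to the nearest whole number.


Formula: λ = 1 / MTBF; FIT = λ × 1e9 = 1e9 / MTBF
λ = 1 / 75531 ≈ 1.324e-05 failures/hour
FIT = 1e9 / 75531 ≈ 13240 failures per 1e9 hours (nearest whole number)

λ = 1.324e-05 /h, FIT = 13240


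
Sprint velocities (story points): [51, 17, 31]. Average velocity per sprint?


Formula: Avg velocity = Total points / Number of sprints
Points: [51, 17, 31]
Sum = 51 + 17 + 31 = 99
Avg velocity = 99 / 3 = 33.0 points/sprint

33.0 points/sprint


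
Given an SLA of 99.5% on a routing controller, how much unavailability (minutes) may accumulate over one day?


Formula: allowed downtime = period * (100 - SLA) / 100
Period (day) = 1440 minutes
Unavailability fraction = (100 - 99.5) / 100
Allowed downtime = 1440 * (100 - 99.5) / 100
Allowed downtime = 7.2 minutes

7.2 minutes


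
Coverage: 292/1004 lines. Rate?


Coverage = covered / total * 100
Coverage = 292 / 1004 * 100
Coverage = 29.08%

29.08%


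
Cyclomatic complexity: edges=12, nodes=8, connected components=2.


Formula: V(G) = E - N + 2P
V(G) = 12 - 8 + 2*2
V(G) = 4 + 4
V(G) = 8

8


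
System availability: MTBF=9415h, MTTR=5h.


Availability = MTBF / (MTBF + MTTR)
Availability = 9415 / (9415 + 5)
Availability = 9415 / 9420
Availability = 99.9469%

99.9469%


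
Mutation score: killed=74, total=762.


Mutation score = killed / total * 100
Mutation score = 74 / 762 * 100
Mutation score = 9.71%

9.71%


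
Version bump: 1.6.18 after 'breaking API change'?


Current: 1.6.18
Change category: 'breaking API change' → major bump
SemVer rule: major bump → increment MAJOR, reset MINOR and PATCH to 0
New: 2.0.0

2.0.0


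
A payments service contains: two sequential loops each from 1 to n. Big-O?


Reasoning: sequential dominates: O(n) + O(n) = O(n)
Complexity: O(n)

O(n)


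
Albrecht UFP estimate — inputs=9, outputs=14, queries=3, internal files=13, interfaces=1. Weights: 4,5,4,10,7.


UFP = EI*4 + EO*5 + EQ*4 + ILF*10 + EIF*7
UFP = 9*4 + 14*5 + 3*4 + 13*10 + 1*7
UFP = 36 + 70 + 12 + 130 + 7
UFP = 255

255


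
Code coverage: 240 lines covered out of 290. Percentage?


Coverage = covered / total * 100
Coverage = 240 / 290 * 100
Coverage = 82.76%

82.76%


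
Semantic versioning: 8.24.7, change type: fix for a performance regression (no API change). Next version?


Current: 8.24.7
Change category: 'fix for a performance regression (no API change)' → patch bump
SemVer rule: patch bump → increment PATCH (MAJOR and MINOR unchanged)
New: 8.24.8

8.24.8


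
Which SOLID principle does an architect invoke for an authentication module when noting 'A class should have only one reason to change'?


This describes the Single Responsibility Principle (SRP)

Single Responsibility Principle (SRP)


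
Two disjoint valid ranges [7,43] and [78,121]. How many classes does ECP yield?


Valid ranges: [7,43] and [78,121]
Class 1: x < 7 — invalid
Class 2: 7 ≤ x ≤ 43 — valid
Class 3: 43 < x < 78 — invalid (gap between ranges)
Class 4: 78 ≤ x ≤ 121 — valid
Class 5: x > 121 — invalid
Total equivalence classes: 5

5 equivalence classes


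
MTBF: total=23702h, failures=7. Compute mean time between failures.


Formula: MTBF = Total operating time / Number of failures
MTBF = 23702 / 7
MTBF = 3386.0 hours

3386.0 hours


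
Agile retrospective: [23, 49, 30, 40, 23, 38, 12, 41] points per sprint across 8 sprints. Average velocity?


Formula: Avg velocity = Total points / Number of sprints
Points: [23, 49, 30, 40, 23, 38, 12, 41]
Sum = 23 + 49 + 30 + 40 + 23 + 38 + 12 + 41 = 256
Avg velocity = 256 / 8 = 32.0 points/sprint

32.0 points/sprint


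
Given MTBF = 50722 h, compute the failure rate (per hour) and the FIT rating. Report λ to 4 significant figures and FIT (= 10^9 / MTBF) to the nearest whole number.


Formula: λ = 1 / MTBF; FIT = λ × 1e9 = 1e9 / MTBF
λ = 1 / 50722 ≈ 1.972e-05 failures/hour
FIT = 1e9 / 50722 ≈ 19715 failures per 1e9 hours (nearest whole number)

λ = 1.972e-05 /h, FIT = 19715


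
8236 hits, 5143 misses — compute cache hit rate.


Formula: hit rate = hits / (hits + misses) * 100
hit rate = 8236 / (8236 + 5143) * 100
hit rate = 8236 / 13379 * 100
hit rate = 61.56%

61.56%


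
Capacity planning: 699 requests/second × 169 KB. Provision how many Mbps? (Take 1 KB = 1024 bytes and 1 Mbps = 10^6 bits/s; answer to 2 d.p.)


Formula: Mbps = payload_bytes * RPS * 8 / 1e6
Payload per request = 169 KB = 169 * 1024 = 173056 bytes
Total bytes/sec = 173056 * 699 = 120966144
Total bits/sec = 120966144 * 8 = 967729152
Mbps = 967729152 / 1e6 = 967.73

967.73 Mbps


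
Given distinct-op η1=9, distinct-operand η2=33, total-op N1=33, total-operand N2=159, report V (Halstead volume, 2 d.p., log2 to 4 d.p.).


Formula: V = N * log2(η), where N = N1 + N2 and η = η1 + η2
η = 9 + 33 = 42
N = 33 + 159 = 192
log2(42) ≈ 5.3923
V = 192 * 5.3923 = 1035.32

1035.32


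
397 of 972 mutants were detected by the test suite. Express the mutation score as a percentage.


Mutation score = killed / total * 100
Mutation score = 397 / 972 * 100
Mutation score = 40.84%

40.84%


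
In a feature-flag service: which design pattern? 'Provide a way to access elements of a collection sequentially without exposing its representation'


This matches the Iterator pattern

Iterator


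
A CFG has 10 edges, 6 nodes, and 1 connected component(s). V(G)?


Formula: V(G) = E - N + 2P
V(G) = 10 - 6 + 2*1
V(G) = 4 + 2
V(G) = 6

6


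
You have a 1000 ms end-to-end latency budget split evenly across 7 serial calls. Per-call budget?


Formula: per_stage = total_budget / stages
per_stage = 1000 / 7
per_stage = 142.86 ms

142.86 ms


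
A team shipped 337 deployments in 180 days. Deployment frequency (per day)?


Formula: deployments per day = releases / days
= 337 / 180
= 1.872 deploys/day
(equivalently, 13.11 deploys/week)

1.872 deploys/day


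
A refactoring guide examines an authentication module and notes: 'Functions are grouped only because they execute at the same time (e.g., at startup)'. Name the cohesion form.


Reasoning: Related by timing only
Type: Temporal cohesion

Temporal cohesion


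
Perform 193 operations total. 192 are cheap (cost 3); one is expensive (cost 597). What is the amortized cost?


Formula: Amortized cost = Total cost / Operations
Total cost = (192 * 3) + (1 * 597)
Total cost = 576 + 597 = 1173
Amortized = 1173 / 193 = 6.0777

6.0777


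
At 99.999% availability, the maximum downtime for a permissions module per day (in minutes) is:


Formula: allowed downtime = period * (100 - SLA) / 100
Period (day) = 1440 minutes
Unavailability fraction = (100 - 99.999) / 100
Allowed downtime = 1440 * (100 - 99.999) / 100
Allowed downtime = 0.0144 minutes

0.0144 minutes


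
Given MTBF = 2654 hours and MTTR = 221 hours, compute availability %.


Availability = MTBF / (MTBF + MTTR)
Availability = 2654 / (2654 + 221)
Availability = 2654 / 2875
Availability = 92.313%

92.313%


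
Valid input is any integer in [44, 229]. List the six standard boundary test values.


Range: [44, 229]
Boundaries: just below min, min, min+1, max-1, max, just above max
Values: [43, 44, 45, 228, 229, 230]

[43, 44, 45, 228, 229, 230]


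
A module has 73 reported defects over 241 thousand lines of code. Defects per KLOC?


Defect density = defects / KLOC
Defect density = 73 / 241
Defect density = 0.303 defects/KLOC

0.303 defects/KLOC


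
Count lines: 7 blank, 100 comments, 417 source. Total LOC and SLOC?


Total LOC = blank + comment + code
Total LOC = 7 + 100 + 417 = 524
SLOC (source only) = code = 417

Total LOC: 524, SLOC: 417


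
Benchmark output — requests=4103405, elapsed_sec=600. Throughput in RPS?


Formula: throughput = requests / seconds
throughput = 4103405 / 600
throughput = 6839.01 requests/second

6839.01 requests/second


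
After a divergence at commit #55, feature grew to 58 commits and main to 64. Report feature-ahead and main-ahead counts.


Common ancestor: commit #55
feature commits after divergence: 58 - 55 = 3
main commits after divergence: 64 - 55 = 9
feature is 3 commits ahead of main
main is 9 commits ahead of feature

feature ahead: 3, main ahead: 9


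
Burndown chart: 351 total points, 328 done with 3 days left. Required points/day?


Formula: Required rate = Remaining points / Days left
Remaining = 351 - 328 = 23 points
Required rate = 23 / 3 = 7.67 points/day

7.67 points/day


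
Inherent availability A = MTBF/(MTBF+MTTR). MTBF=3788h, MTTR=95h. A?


Availability = MTBF / (MTBF + MTTR)
Availability = 3788 / (3788 + 95)
Availability = 3788 / 3883
Availability = 97.5534%

97.5534%


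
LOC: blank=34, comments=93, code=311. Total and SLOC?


Total LOC = blank + comment + code
Total LOC = 34 + 93 + 311 = 438
SLOC (source only) = code = 311

Total LOC: 438, SLOC: 311


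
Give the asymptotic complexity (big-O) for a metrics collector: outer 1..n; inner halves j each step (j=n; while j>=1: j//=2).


Reasoning: n times log n
Complexity: O(n log n)

O(n log n)


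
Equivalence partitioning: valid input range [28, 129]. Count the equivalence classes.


Valid range: [28, 129]
Class 1: x < 28 — invalid
Class 2: 28 ≤ x ≤ 129 — valid
Class 3: x > 129 — invalid
Total equivalence classes: 3

3 equivalence classes


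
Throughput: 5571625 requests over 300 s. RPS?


Formula: throughput = requests / seconds
throughput = 5571625 / 300
throughput = 18572.08 requests/second

18572.08 requests/second


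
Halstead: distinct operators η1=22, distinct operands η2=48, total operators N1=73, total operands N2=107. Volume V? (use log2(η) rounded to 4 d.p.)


Formula: V = N * log2(η), where N = N1 + N2 and η = η1 + η2
η = 22 + 48 = 70
N = 73 + 107 = 180
log2(70) ≈ 6.1293
V = 180 * 6.1293 = 1103.27

1103.27


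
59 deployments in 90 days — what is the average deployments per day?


Formula: deployments per day = releases / days
= 59 / 90
= 0.656 deploys/day
(equivalently, 4.59 deploys/week)

0.656 deploys/day


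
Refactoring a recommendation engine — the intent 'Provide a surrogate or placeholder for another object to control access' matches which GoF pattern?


This matches the Proxy pattern

Proxy


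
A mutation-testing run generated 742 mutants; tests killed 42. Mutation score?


Mutation score = killed / total * 100
Mutation score = 42 / 742 * 100
Mutation score = 5.66%

5.66%


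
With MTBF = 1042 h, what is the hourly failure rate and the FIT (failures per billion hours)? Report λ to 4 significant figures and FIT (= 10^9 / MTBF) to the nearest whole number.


Formula: λ = 1 / MTBF; FIT = λ × 1e9 = 1e9 / MTBF
λ = 1 / 1042 ≈ 9.597e-04 failures/hour
FIT = 1e9 / 1042 ≈ 959693 failures per 1e9 hours (nearest whole number)

λ = 9.597e-04 /h, FIT = 959693


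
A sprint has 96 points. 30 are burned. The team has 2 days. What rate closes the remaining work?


Formula: Required rate = Remaining points / Days left
Remaining = 96 - 30 = 66 points
Required rate = 66 / 2 = 33.0 points/day

33.0 points/day


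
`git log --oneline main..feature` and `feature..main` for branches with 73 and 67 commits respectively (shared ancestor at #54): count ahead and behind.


Common ancestor: commit #54
feature commits after divergence: 73 - 54 = 19
main commits after divergence: 67 - 54 = 13
feature is 19 commits ahead of main
main is 13 commits ahead of feature

feature ahead: 19, main ahead: 13


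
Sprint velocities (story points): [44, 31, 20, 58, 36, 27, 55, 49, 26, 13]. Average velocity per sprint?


Formula: Avg velocity = Total points / Number of sprints
Points: [44, 31, 20, 58, 36, 27, 55, 49, 26, 13]
Sum = 44 + 31 + 20 + 58 + 36 + 27 + 55 + 49 + 26 + 13 = 359
Avg velocity = 359 / 10 = 35.9 points/sprint

35.9 points/sprint


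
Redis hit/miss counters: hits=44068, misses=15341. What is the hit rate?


Formula: hit rate = hits / (hits + misses) * 100
hit rate = 44068 / (44068 + 15341) * 100
hit rate = 44068 / 59409 * 100
hit rate = 74.18%

74.18%


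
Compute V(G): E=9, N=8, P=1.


Formula: V(G) = E - N + 2P
V(G) = 9 - 8 + 2*1
V(G) = 1 + 2
V(G) = 3

3


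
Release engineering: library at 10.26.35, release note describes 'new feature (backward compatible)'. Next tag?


Current: 10.26.35
Change category: 'new feature (backward compatible)' → minor bump
SemVer rule: minor bump → increment MINOR, reset PATCH to 0 (MAJOR unchanged)
New: 10.27.0

10.27.0


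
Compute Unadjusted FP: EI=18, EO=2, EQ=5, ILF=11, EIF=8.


UFP = EI*4 + EO*5 + EQ*4 + ILF*10 + EIF*7
UFP = 18*4 + 2*5 + 5*4 + 11*10 + 8*7
UFP = 72 + 10 + 20 + 110 + 56
UFP = 268

268


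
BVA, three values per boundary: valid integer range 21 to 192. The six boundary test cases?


Range: [21, 192]
Boundaries: just below min, min, min+1, max-1, max, just above max
Values: [20, 21, 22, 191, 192, 193]

[20, 21, 22, 191, 192, 193]


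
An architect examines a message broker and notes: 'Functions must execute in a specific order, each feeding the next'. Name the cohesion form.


Reasoning: Output of one is input to next
Type: Sequential cohesion

Sequential cohesion


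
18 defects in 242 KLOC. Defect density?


Defect density = defects / KLOC
Defect density = 18 / 242
Defect density = 0.074 defects/KLOC

0.074 defects/KLOC


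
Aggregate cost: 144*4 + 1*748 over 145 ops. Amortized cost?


Formula: Amortized cost = Total cost / Operations
Total cost = (144 * 4) + (1 * 748)
Total cost = 576 + 748 = 1324
Amortized = 1324 / 145 = 9.131

9.131


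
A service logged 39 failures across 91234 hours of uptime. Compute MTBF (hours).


Formula: MTBF = Total operating time / Number of failures
MTBF = 91234 / 39
MTBF = 2339.33 hours

2339.33 hours


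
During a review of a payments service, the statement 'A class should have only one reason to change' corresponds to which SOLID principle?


This describes the Single Responsibility Principle (SRP)

Single Responsibility Principle (SRP)


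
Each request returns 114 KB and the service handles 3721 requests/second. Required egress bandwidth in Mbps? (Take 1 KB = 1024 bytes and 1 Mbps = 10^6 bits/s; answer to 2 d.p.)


Formula: Mbps = payload_bytes * RPS * 8 / 1e6
Payload per request = 114 KB = 114 * 1024 = 116736 bytes
Total bytes/sec = 116736 * 3721 = 434374656
Total bits/sec = 434374656 * 8 = 3474997248
Mbps = 3474997248 / 1e6 = 3475.0

3475.0 Mbps


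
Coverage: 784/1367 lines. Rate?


Coverage = covered / total * 100
Coverage = 784 / 1367 * 100
Coverage = 57.35%

57.35%


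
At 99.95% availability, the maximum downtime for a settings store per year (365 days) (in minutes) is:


Formula: allowed downtime = period * (100 - SLA) / 100
Period (year (365 days)) = 525600 minutes
Unavailability fraction = (100 - 99.95) / 100
Allowed downtime = 525600 * (100 - 99.95) / 100
Allowed downtime = 262.8 minutes

262.8 minutes


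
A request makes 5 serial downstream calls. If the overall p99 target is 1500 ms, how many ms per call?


Formula: per_stage = total_budget / stages
per_stage = 1500 / 5
per_stage = 300.0 ms

300.0 ms


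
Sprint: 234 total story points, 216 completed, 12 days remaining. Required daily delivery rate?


Formula: Required rate = Remaining points / Days left
Remaining = 234 - 216 = 18 points
Required rate = 18 / 12 = 1.5 points/day

1.5 points/day


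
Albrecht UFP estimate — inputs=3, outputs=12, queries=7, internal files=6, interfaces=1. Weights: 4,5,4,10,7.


UFP = EI*4 + EO*5 + EQ*4 + ILF*10 + EIF*7
UFP = 3*4 + 12*5 + 7*4 + 6*10 + 1*7
UFP = 12 + 60 + 28 + 60 + 7
UFP = 167

167


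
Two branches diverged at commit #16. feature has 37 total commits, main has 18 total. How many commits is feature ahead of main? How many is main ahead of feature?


Common ancestor: commit #16
feature commits after divergence: 37 - 16 = 21
main commits after divergence: 18 - 16 = 2
feature is 21 commits ahead of main
main is 2 commits ahead of feature

feature ahead: 21, main ahead: 2


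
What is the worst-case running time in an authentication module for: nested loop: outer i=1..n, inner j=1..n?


Reasoning: n iterations times n iterations
Complexity: O(n^2)

O(n^2)


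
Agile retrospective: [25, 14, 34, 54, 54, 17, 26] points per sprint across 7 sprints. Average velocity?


Formula: Avg velocity = Total points / Number of sprints
Points: [25, 14, 34, 54, 54, 17, 26]
Sum = 25 + 14 + 34 + 54 + 54 + 17 + 26 = 224
Avg velocity = 224 / 7 = 32.0 points/sprint

32.0 points/sprint


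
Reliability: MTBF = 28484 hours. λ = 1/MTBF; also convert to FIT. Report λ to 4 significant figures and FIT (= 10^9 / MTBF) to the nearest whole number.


Formula: λ = 1 / MTBF; FIT = λ × 1e9 = 1e9 / MTBF
λ = 1 / 28484 ≈ 3.511e-05 failures/hour
FIT = 1e9 / 28484 ≈ 35107 failures per 1e9 hours (nearest whole number)

λ = 3.511e-05 /h, FIT = 35107


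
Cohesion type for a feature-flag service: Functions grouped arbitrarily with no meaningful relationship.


Reasoning: Worst: random grouping
Type: Coincidental cohesion

Coincidental cohesion


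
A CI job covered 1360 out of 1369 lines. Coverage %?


Coverage = covered / total * 100
Coverage = 1360 / 1369 * 100
Coverage = 99.34%

99.34%


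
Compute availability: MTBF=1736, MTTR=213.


Availability = MTBF / (MTBF + MTTR)
Availability = 1736 / (1736 + 213)
Availability = 1736 / 1949
Availability = 89.0713%

89.0713%


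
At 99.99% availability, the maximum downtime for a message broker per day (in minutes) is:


Formula: allowed downtime = period * (100 - SLA) / 100
Period (day) = 1440 minutes
Unavailability fraction = (100 - 99.99) / 100
Allowed downtime = 1440 * (100 - 99.99) / 100
Allowed downtime = 0.144 minutes

0.144 minutes


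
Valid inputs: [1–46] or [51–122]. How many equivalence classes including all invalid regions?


Valid ranges: [1,46] and [51,122]
Class 1: x < 1 — invalid
Class 2: 1 ≤ x ≤ 46 — valid
Class 3: 46 < x < 51 — invalid (gap between ranges)
Class 4: 51 ≤ x ≤ 122 — valid
Class 5: x > 122 — invalid
Total equivalence classes: 5

5 equivalence classes


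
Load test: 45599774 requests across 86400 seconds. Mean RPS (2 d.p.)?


Formula: throughput = requests / seconds
throughput = 45599774 / 86400
throughput = 527.78 requests/second

527.78 requests/second


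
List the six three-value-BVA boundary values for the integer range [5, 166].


Range: [5, 166]
Boundaries: just below min, min, min+1, max-1, max, just above max
Values: [4, 5, 6, 165, 166, 167]

[4, 5, 6, 165, 166, 167]


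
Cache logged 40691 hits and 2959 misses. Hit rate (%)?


Formula: hit rate = hits / (hits + misses) * 100
hit rate = 40691 / (40691 + 2959) * 100
hit rate = 40691 / 43650 * 100
hit rate = 93.22%

93.22%


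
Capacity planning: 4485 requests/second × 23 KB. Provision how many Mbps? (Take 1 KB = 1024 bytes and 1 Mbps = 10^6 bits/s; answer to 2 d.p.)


Formula: Mbps = payload_bytes * RPS * 8 / 1e6
Payload per request = 23 KB = 23 * 1024 = 23552 bytes
Total bytes/sec = 23552 * 4485 = 105630720
Total bits/sec = 105630720 * 8 = 845045760
Mbps = 845045760 / 1e6 = 845.05

845.05 Mbps


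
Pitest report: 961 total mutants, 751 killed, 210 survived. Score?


Mutation score = killed / total * 100
Mutation score = 751 / 961 * 100
Mutation score = 78.15%

78.15%


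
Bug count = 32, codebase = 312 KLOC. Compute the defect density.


Defect density = defects / KLOC
Defect density = 32 / 312
Defect density = 0.103 defects/KLOC

0.103 defects/KLOC


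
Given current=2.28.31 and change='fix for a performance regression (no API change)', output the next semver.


Current: 2.28.31
Change category: 'fix for a performance regression (no API change)' → patch bump
SemVer rule: patch bump → increment PATCH (MAJOR and MINOR unchanged)
New: 2.28.32

2.28.32


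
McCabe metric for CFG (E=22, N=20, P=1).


Formula: V(G) = E - N + 2P
V(G) = 22 - 20 + 2*1
V(G) = 2 + 2
V(G) = 4

4


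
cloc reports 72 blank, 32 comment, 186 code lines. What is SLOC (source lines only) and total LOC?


Total LOC = blank + comment + code
Total LOC = 72 + 32 + 186 = 290
SLOC (source only) = code = 186

Total LOC: 290, SLOC: 186


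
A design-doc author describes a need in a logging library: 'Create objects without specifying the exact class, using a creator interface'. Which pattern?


This matches the Factory Method pattern

Factory Method


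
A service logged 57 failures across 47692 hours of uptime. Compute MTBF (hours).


Formula: MTBF = Total operating time / Number of failures
MTBF = 47692 / 57
MTBF = 836.7 hours

836.7 hours


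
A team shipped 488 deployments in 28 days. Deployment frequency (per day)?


Formula: deployments per day = releases / days
= 488 / 28
= 17.429 deploys/day
(equivalently, 122.0 deploys/week)

17.429 deploys/day


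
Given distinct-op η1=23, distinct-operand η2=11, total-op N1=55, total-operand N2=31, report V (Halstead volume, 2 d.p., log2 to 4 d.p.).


Formula: V = N * log2(η), where N = N1 + N2 and η = η1 + η2
η = 23 + 11 = 34
N = 55 + 31 = 86
log2(34) ≈ 5.0875
V = 86 * 5.0875 = 437.53

437.53


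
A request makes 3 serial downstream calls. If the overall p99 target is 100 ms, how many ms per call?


Formula: per_stage = total_budget / stages
per_stage = 100 / 3
per_stage = 33.33 ms

33.33 ms


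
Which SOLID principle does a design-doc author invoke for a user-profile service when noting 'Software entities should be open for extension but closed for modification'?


This describes the Open/Closed Principle (OCP)

Open/Closed Principle (OCP)


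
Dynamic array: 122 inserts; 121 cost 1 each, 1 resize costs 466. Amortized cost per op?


Formula: Amortized cost = Total cost / Operations
Total cost = (121 * 1) + (1 * 466)
Total cost = 121 + 466 = 587
Amortized = 587 / 122 = 4.8115

4.8115


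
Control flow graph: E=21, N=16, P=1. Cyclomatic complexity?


Formula: V(G) = E - N + 2P
V(G) = 21 - 16 + 2*1
V(G) = 5 + 2
V(G) = 7

7


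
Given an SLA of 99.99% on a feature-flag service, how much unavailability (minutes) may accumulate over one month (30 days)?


Formula: allowed downtime = period * (100 - SLA) / 100
Period (month (30 days)) = 43200 minutes
Unavailability fraction = (100 - 99.99) / 100
Allowed downtime = 43200 * (100 - 99.99) / 100
Allowed downtime = 4.32 minutes

4.32 minutes


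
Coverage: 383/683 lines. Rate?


Coverage = covered / total * 100
Coverage = 383 / 683 * 100
Coverage = 56.08%

56.08%


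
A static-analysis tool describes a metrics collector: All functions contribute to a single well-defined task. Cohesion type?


Reasoning: Best: single purpose
Type: Functional cohesion

Functional cohesion


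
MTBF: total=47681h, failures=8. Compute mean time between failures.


Formula: MTBF = Total operating time / Number of failures
MTBF = 47681 / 8
MTBF = 5960.13 hours

5960.13 hours


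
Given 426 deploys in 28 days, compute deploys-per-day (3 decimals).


Formula: deployments per day = releases / days
= 426 / 28
= 15.214 deploys/day
(equivalently, 106.5 deploys/week)

15.214 deploys/day


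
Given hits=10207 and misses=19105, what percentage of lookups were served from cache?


Formula: hit rate = hits / (hits + misses) * 100
hit rate = 10207 / (10207 + 19105) * 100
hit rate = 10207 / 29312 * 100
hit rate = 34.82%

34.82%


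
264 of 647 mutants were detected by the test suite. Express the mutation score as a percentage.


Mutation score = killed / total * 100
Mutation score = 264 / 647 * 100
Mutation score = 40.8%

40.8%


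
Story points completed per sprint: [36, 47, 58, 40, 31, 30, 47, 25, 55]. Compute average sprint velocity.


Formula: Avg velocity = Total points / Number of sprints
Points: [36, 47, 58, 40, 31, 30, 47, 25, 55]
Sum = 36 + 47 + 58 + 40 + 31 + 30 + 47 + 25 + 55 = 369
Avg velocity = 369 / 9 = 41.0 points/sprint

41.0 points/sprint


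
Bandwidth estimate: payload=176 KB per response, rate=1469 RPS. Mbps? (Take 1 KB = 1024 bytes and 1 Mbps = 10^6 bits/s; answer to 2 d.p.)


Formula: Mbps = payload_bytes * RPS * 8 / 1e6
Payload per request = 176 KB = 176 * 1024 = 180224 bytes
Total bytes/sec = 180224 * 1469 = 264749056
Total bits/sec = 264749056 * 8 = 2117992448
Mbps = 2117992448 / 1e6 = 2117.99

2117.99 Mbps


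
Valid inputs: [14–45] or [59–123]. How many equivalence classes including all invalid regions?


Valid ranges: [14,45] and [59,123]
Class 1: x < 14 — invalid
Class 2: 14 ≤ x ≤ 45 — valid
Class 3: 45 < x < 59 — invalid (gap between ranges)
Class 4: 59 ≤ x ≤ 123 — valid
Class 5: x > 123 — invalid
Total equivalence classes: 5

5 equivalence classes


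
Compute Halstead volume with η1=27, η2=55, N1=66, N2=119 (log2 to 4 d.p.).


Formula: V = N * log2(η), where N = N1 + N2 and η = η1 + η2
η = 27 + 55 = 82
N = 66 + 119 = 185
log2(82) ≈ 6.3576
V = 185 * 6.3576 = 1176.16

1176.16


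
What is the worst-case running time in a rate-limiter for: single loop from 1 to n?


Reasoning: one pass through n items
Complexity: O(n)

O(n)


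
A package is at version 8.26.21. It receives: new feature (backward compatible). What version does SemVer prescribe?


Current: 8.26.21
Change category: 'new feature (backward compatible)' → minor bump
SemVer rule: minor bump → increment MINOR, reset PATCH to 0 (MAJOR unchanged)
New: 8.27.0

8.27.0


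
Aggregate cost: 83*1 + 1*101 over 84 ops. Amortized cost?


Formula: Amortized cost = Total cost / Operations
Total cost = (83 * 1) + (1 * 101)
Total cost = 83 + 101 = 184
Amortized = 184 / 84 = 2.1905

2.1905


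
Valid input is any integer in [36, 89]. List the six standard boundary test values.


Range: [36, 89]
Boundaries: just below min, min, min+1, max-1, max, just above max
Values: [35, 36, 37, 88, 89, 90]

[35, 36, 37, 88, 89, 90]


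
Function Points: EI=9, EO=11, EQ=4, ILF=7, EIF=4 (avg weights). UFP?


UFP = EI*4 + EO*5 + EQ*4 + ILF*10 + EIF*7
UFP = 9*4 + 11*5 + 4*4 + 7*10 + 4*7
UFP = 36 + 55 + 16 + 70 + 28
UFP = 205

205


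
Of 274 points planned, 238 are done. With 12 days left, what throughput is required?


Formula: Required rate = Remaining points / Days left
Remaining = 274 - 238 = 36 points
Required rate = 36 / 12 = 3.0 points/day

3.0 points/day


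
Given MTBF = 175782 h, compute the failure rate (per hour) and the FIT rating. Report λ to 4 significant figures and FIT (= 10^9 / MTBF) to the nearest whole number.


Formula: λ = 1 / MTBF; FIT = λ × 1e9 = 1e9 / MTBF
λ = 1 / 175782 ≈ 5.689e-06 failures/hour
FIT = 1e9 / 175782 ≈ 5689 failures per 1e9 hours (nearest whole number)

λ = 5.689e-06 /h, FIT = 5689


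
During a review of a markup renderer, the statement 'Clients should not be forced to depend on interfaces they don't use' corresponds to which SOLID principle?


This describes the Interface Segregation Principle (ISP)

Interface Segregation Principle (ISP)


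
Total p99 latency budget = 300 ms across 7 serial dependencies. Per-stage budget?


Formula: per_stage = total_budget / stages
per_stage = 300 / 7
per_stage = 42.86 ms

42.86 ms


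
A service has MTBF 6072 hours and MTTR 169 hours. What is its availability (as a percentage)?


Availability = MTBF / (MTBF + MTTR)
Availability = 6072 / (6072 + 169)
Availability = 6072 / 6241
Availability = 97.2921%

97.2921%


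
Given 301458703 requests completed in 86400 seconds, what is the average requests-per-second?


Formula: throughput = requests / seconds
throughput = 301458703 / 86400
throughput = 3489.11 requests/second

3489.11 requests/second


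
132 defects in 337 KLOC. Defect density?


Defect density = defects / KLOC
Defect density = 132 / 337
Defect density = 0.392 defects/KLOC

0.392 defects/KLOC


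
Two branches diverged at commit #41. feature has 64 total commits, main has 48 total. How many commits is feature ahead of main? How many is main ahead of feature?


Common ancestor: commit #41
feature commits after divergence: 64 - 41 = 23
main commits after divergence: 48 - 41 = 7
feature is 23 commits ahead of main
main is 7 commits ahead of feature

feature ahead: 23, main ahead: 7


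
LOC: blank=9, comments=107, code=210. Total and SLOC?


Total LOC = blank + comment + code
Total LOC = 9 + 107 + 210 = 326
SLOC (source only) = code = 210

Total LOC: 326, SLOC: 210


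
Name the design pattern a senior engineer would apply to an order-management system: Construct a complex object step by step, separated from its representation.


This matches the Builder pattern

Builder


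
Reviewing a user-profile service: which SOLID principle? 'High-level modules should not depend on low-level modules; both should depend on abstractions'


This describes the Dependency Inversion Principle (DIP)

Dependency Inversion Principle (DIP)


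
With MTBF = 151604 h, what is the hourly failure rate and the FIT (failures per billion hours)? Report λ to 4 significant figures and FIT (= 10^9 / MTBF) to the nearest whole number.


Formula: λ = 1 / MTBF; FIT = λ × 1e9 = 1e9 / MTBF
λ = 1 / 151604 ≈ 6.596e-06 failures/hour
FIT = 1e9 / 151604 ≈ 6596 failures per 1e9 hours (nearest whole number)

λ = 6.596e-06 /h, FIT = 6596


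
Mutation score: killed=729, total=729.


Mutation score = killed / total * 100
Mutation score = 729 / 729 * 100
Mutation score = 100.0%

100.0%


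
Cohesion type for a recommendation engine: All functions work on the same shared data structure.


Reasoning: Functions share data
Type: Communicational cohesion

Communicational cohesion


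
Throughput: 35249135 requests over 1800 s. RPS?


Formula: throughput = requests / seconds
throughput = 35249135 / 1800
throughput = 19582.85 requests/second

19582.85 requests/second


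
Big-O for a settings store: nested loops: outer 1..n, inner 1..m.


Reasoning: product of independent bounds
Complexity: O(n*m)

O(n*m)


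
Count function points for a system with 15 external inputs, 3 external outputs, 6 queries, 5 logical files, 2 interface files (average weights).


UFP = EI*4 + EO*5 + EQ*4 + ILF*10 + EIF*7
UFP = 15*4 + 3*5 + 6*4 + 5*10 + 2*7
UFP = 60 + 15 + 24 + 50 + 14
UFP = 163

163


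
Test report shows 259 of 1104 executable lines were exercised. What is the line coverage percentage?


Coverage = covered / total * 100
Coverage = 259 / 1104 * 100
Coverage = 23.46%

23.46%


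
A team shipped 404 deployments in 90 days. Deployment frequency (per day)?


Formula: deployments per day = releases / days
= 404 / 90
= 4.489 deploys/day
(equivalently, 31.42 deploys/week)

4.489 deploys/day


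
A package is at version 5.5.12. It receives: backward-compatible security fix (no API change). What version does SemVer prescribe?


Current: 5.5.12
Change category: 'backward-compatible security fix (no API change)' → patch bump
SemVer rule: patch bump → increment PATCH (MAJOR and MINOR unchanged)
New: 5.5.13

5.5.13


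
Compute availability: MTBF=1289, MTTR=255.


Availability = MTBF / (MTBF + MTTR)
Availability = 1289 / (1289 + 255)
Availability = 1289 / 1544
Availability = 83.4845%

83.4845%


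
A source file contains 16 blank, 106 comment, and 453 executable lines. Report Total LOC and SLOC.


Total LOC = blank + comment + code
Total LOC = 16 + 106 + 453 = 575
SLOC (source only) = code = 453

Total LOC: 575, SLOC: 453


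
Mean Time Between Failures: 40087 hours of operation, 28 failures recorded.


Formula: MTBF = Total operating time / Number of failures
MTBF = 40087 / 28
MTBF = 1431.68 hours

1431.68 hours


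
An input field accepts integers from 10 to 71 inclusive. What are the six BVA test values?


Range: [10, 71]
Boundaries: just below min, min, min+1, max-1, max, just above max
Values: [9, 10, 11, 70, 71, 72]

[9, 10, 11, 70, 71, 72]


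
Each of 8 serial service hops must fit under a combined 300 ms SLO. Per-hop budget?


Formula: per_stage = total_budget / stages
per_stage = 300 / 8
per_stage = 37.5 ms

37.5 ms


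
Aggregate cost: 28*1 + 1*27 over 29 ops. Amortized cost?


Formula: Amortized cost = Total cost / Operations
Total cost = (28 * 1) + (1 * 27)
Total cost = 28 + 27 = 55
Amortized = 55 / 29 = 1.8966

1.8966


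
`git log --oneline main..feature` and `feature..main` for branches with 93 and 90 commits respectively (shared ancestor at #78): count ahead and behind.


Common ancestor: commit #78
feature commits after divergence: 93 - 78 = 15
main commits after divergence: 90 - 78 = 12
feature is 15 commits ahead of main
main is 12 commits ahead of feature

feature ahead: 15, main ahead: 12


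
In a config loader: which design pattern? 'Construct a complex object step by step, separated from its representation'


This matches the Builder pattern

Builder


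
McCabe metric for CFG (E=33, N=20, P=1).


Formula: V(G) = E - N + 2P
V(G) = 33 - 20 + 2*1
V(G) = 13 + 2
V(G) = 15

15


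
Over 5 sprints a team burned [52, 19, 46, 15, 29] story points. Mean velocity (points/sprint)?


Formula: Avg velocity = Total points / Number of sprints
Points: [52, 19, 46, 15, 29]
Sum = 52 + 19 + 46 + 15 + 29 = 161
Avg velocity = 161 / 5 = 32.2 points/sprint

32.2 points/sprint


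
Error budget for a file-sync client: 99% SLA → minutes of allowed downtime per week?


Formula: allowed downtime = period * (100 - SLA) / 100
Period (week) = 10080 minutes
Unavailability fraction = (100 - 99.0) / 100
Allowed downtime = 10080 * (100 - 99.0) / 100
Allowed downtime = 100.8 minutes

100.8 minutes


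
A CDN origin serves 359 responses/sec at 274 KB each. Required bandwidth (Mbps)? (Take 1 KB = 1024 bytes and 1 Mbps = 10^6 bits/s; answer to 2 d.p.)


Formula: Mbps = payload_bytes * RPS * 8 / 1e6
Payload per request = 274 KB = 274 * 1024 = 280576 bytes
Total bytes/sec = 280576 * 359 = 100726784
Total bits/sec = 100726784 * 8 = 805814272
Mbps = 805814272 / 1e6 = 805.81

805.81 Mbps


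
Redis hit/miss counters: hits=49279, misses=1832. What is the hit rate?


Formula: hit rate = hits / (hits + misses) * 100
hit rate = 49279 / (49279 + 1832) * 100
hit rate = 49279 / 51111 * 100
hit rate = 96.42%

96.42%


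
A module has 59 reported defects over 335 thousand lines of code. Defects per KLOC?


Defect density = defects / KLOC
Defect density = 59 / 335
Defect density = 0.176 defects/KLOC

0.176 defects/KLOC


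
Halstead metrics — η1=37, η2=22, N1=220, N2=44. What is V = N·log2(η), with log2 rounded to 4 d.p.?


Formula: V = N * log2(η), where N = N1 + N2 and η = η1 + η2
η = 37 + 22 = 59
N = 220 + 44 = 264
log2(59) ≈ 5.8826
V = 264 * 5.8826 = 1553.01

1553.01


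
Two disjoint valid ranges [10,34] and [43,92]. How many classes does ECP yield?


Valid ranges: [10,34] and [43,92]
Class 1: x < 10 — invalid
Class 2: 10 ≤ x ≤ 34 — valid
Class 3: 34 < x < 43 — invalid (gap between ranges)
Class 4: 43 ≤ x ≤ 92 — valid
Class 5: x > 92 — invalid
Total equivalence classes: 5

5 equivalence classes


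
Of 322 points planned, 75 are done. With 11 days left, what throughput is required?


Formula: Required rate = Remaining points / Days left
Remaining = 322 - 75 = 247 points
Required rate = 247 / 11 = 22.45 points/day

22.45 points/day
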